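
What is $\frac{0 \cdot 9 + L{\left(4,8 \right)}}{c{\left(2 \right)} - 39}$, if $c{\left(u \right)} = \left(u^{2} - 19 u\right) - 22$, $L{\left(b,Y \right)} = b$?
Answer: $- \frac{4}{95} \approx -0.042105$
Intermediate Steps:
$c{\left(u \right)} = -22 + u^{2} - 19 u$
$\frac{0 \cdot 9 + L{\left(4,8 \right)}}{c{\left(2 \right)} - 39} = \frac{0 \cdot 9 + 4}{\left(-22 + 2^{2} - 38\right) - 39} = \frac{0 + 4}{\left(-22 + 4 - 38\right) - 39} = \frac{4}{-56 - 39} = \frac{4}{-95} = 4 \left(- \frac{1}{95}\right) = - \frac{4}{95}$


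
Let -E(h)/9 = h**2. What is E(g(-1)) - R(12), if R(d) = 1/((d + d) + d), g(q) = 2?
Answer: -1297/36 ≈ -36.028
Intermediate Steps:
E(h) = -9*h**2
R(d) = 1/(3*d) (R(d) = 1/(2*d + d) = 1/(3*d))
E(g(-1)) - R(12) = -9*2**2 - 1/(3*12) = -9*4 - 1/(3*12) = -36 - 1*1/36 = -36 - 1/36 = -1297/36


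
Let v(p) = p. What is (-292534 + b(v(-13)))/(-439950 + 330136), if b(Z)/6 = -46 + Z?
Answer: 146444/54907 ≈ 2.6671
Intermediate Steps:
b(Z) = -276 + 6*Z (b(Z) = 6*(-46 + Z) = -276 + 6*Z)
(-292534 + b(v(-13)))/(-439950 + 330136) = (-292534 + (-276 + 6*(-13)))/(-439950 + 330136) = (-292534 + (-276 - 78))/(-109814) = (-292534 - 354)*(-1/109814) = -292888*(-1/109814) = 146444/54907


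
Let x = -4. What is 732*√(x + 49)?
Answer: 2196*√5 ≈ 4910.4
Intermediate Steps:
732*√(x + 49) = 732*√(-4 + 49) = 732*√45 = 732*(3*√5) = 2196*√5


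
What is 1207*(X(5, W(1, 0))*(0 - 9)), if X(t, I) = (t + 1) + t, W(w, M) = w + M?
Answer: -119493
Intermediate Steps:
W(w, M) = M + w
X(t, I) = 1 + 2*t (X(t, I) = (1 + t) + t = 1 + 2*t)
1207*(X(5, W(1, 0))*(0 - 9)) = 1207*((1 + 2*5)*(0 - 9)) = 1207*((1 + 10)*(-9)) = 1207*(11*(-9)) = 1207*(-99) = -119493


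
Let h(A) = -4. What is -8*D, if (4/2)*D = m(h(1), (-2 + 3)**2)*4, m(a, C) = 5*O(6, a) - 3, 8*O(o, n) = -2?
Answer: 68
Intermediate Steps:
O(o, n) = -1/4 (O(o, n) = (1/8)*(-2) = -1/4)
m(a, C) = -17/4 (m(a, C) = 5*(-1/4) - 3 = -5/4 - 3 = -17/4)
D = -17/2 (D = (-17/4*4)/2 = (1/2)*(-17) = -17/2 ≈ -8.5000)
-8*D = -8*(-17/2) = 68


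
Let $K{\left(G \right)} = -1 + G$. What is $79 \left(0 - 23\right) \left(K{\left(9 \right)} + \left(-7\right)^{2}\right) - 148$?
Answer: $-103717$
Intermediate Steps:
$79 \left(0 - 23\right) \left(K{\left(9 \right)} + \left(-7\right)^{2}\right) - 148 = 79 \left(0 - 23\right) \left(\left(-1 + 9\right) + \left(-7\right)^{2}\right) - 148 = 79 \left(- 23 \left(8 + 49\right)\right) - 148 = 79 \left(\left(-23\right) 57\right) - 148 = 79 \left(-1311\right) - 148 = -103569 - 148 = -103717$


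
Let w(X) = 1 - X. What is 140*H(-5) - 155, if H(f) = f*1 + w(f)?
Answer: -15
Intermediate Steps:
H(f) = 1 (H(f) = f*1 + (1 - f) = f + (1 - f) = 1)
140*H(-5) - 155 = 140*1 - 155 = 140 - 155 = -15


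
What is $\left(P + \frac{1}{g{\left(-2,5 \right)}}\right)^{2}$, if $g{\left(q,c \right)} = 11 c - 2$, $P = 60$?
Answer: $\frac{10118761}{2809} \approx 3602.3$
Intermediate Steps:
$g{\left(q,c \right)} = -2 + 11 c$
$\left(P + \frac{1}{g{\left(-2,5 \right)}}\right)^{2} = \left(60 + \frac{1}{-2 + 11 \cdot 5}\right)^{2} = \left(60 + \frac{1}{-2 + 55}\right)^{2} = \left(60 + \frac{1}{53}\right)^{2} = \left(\frac{3181}{53}\right)^{2} = \frac{10118761}{2809}$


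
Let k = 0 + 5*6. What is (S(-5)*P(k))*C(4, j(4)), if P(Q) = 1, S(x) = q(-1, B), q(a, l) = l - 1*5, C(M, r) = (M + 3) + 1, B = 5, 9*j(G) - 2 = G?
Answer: 0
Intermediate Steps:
j(G) = 2/9 + G/9
k = 30 (k = 0 + 30 = 30)
C(M, r) = 4 + M (C(M, r) = (3 + M) + 1 = 4 + M)
q(a, l) = -5 + l (q(a, l) = l - 5 = -5 + l)
S(x) = 0 (S(x) = -5 + 5 = 0)
(S(-5)*P(k))*C(4, j(4)) = (0*1)*(4 + 4) = 0*8 = 0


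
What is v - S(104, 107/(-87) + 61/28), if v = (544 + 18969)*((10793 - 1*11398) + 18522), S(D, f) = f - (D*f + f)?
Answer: 212915242475/609 ≈ 3.4961e+8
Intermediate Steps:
S(D, f) = -D*f (S(D, f) = f - (f + D*f) = f + (-f - D*f) = -D*f)
v = 349614421 (v = 19513*((10793 - 11398) + 18522) = 19513*(-605 + 18522) = 19513*17917 = 349614421)
v - S(104, 107/(-87) + 61/28) = 349614421 - (-1)*104*(107/(-87) + 61/28) = 349614421 - (-1)*104*(107*(-1/87) + 61*(1/28)) = 349614421 - (-1)*104*(-107/87 + 61/28) = 349614421 - (-1)*104*2311/2436 = 349614421 - 1*(-60086/609) = 349614421 + 60086/609 = 212915242475/609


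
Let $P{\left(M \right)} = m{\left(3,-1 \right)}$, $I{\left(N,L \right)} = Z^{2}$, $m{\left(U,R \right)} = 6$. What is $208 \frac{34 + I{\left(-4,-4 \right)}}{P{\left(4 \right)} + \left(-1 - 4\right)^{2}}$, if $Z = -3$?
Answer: $\frac{8944}{31} \approx 288.52$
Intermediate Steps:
$I{\left(N,L \right)} = 9$ ($I{\left(N,L \right)} = \left(-3\right)^{2} = 9$)
$P{\left(M \right)} = 6$
$208 \frac{34 + I{\left(-4,-4 \right)}}{P{\left(4 \right)} + \left(-1 - 4\right)^{2}} = 208 \frac{34 + 9}{6 + \left(-1 - 4\right)^{2}} = 208 \frac{43}{6 + \left(-5\right)^{2}} = 208 \frac{43}{6 + 25} = 208 \cdot \frac{43}{31} = \frac{8944}{31}$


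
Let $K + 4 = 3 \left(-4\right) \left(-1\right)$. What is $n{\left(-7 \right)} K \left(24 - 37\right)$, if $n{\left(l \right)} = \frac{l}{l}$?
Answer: $-104$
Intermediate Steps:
$K = 8$ ($K = -4 + 3 \left(-4\right) \left(-1\right) = -4 - -12 = -4 + 12 = 8$)
$n{\left(l \right)} = 1$
$n{\left(-7 \right)} K \left(24 - 37\right) = 1 \cdot 8 \left(24 - 37\right) = 8 \left(-13\right) = -104$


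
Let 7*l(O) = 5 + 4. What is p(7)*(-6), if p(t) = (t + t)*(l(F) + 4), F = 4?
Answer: -444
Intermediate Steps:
l(O) = 9/7 (l(O) = (5 + 4)/7 = (⅐)*9 = 9/7)
p(t) = 74*t/7 (p(t) = (t + t)*(9/7 + 4) = (2*t)*(37/7) = 74*t/7)
p(7)*(-6) = ((74/7)*7)*(-6) = 74*(-6) = -444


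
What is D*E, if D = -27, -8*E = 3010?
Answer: 40635/4 ≈ 10159.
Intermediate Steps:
E = -1505/4 (E = -⅛*3010 = -1505/4 ≈ -376.25)
D*E = -27*(-1505/4) = 40635/4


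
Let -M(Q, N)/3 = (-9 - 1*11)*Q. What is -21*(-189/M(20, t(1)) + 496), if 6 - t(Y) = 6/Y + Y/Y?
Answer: -4165077/400 ≈ -10413.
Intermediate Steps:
t(Y) = 5 - 6/Y (t(Y) = 6 - (6/Y + Y/Y) = 6 - (6/Y + 1) = 6 - (1 + 6/Y) = 6 + (-1 - 6/Y) = 5 - 6/Y)
M(Q, N) = 60*Q (M(Q, N) = -3*(-9 - 1*11)*Q = -3*(-9 - 11)*Q = -(-60)*Q = 60*Q)
-21*(-189/M(20, t(1)) + 496) = -21*(-189/(60*20) + 496) = -21*(-189/1200 + 496) = -21*(-189*1/1200 + 496) = -21*(-63/400 + 496) = -21*198337/400 = -4165077/400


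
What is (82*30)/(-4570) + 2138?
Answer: 976820/457 ≈ 2137.5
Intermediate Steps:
(82*30)/(-4570) + 2138 = 2460*(-1/4570) + 2138 = -246/457 + 2138 = 976820/457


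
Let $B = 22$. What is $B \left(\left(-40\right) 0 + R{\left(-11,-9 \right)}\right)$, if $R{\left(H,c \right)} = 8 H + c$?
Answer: $-2134$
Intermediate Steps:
$R{\left(H,c \right)} = c + 8 H$
$B \left(\left(-40\right) 0 + R{\left(-11,-9 \right)}\right) = 22 \left(\left(-40\right) 0 + \left(-9 + 8 \left(-11\right)\right)\right) = 22 \left(0 - 97\right) = 22 \left(-97\right) = -2134$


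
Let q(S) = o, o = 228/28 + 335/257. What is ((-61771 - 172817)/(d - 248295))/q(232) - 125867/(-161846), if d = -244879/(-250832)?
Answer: 10739188610404583053/12235416458931428026 ≈ 0.87771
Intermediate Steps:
d = 244879/250832 (d = -244879*(-1/250832) = 244879/250832 ≈ 0.97627)
o = 16994/1799 (o = 228*(1/28) + 335*(1/257) = 57/7 + 335/257 = 16994/1799 ≈ 9.4464)
q(S) = 16994/1799
((-61771 - 172817)/(d - 248295))/q(232) - 125867/(-161846) = ((-61771 - 172817)/(244879/250832 - 248295))/(16994/1799) - 125867/(-161846) = -234588/(-62280086561/250832)*(1799/16994) - 125867*(-1/161846) = -234588*(-250832/62280086561)*(1799/16994) + 125867/161846 = (58842177216/62280086561)*(1799/16994) + 125867/161846 = 7561219772256/75599127929831 + 125867/161846 = 10739188610404583053/12235416458931428026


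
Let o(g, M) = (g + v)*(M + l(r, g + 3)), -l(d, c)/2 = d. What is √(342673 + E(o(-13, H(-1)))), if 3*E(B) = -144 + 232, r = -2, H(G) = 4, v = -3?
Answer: √3084321/3 ≈ 585.41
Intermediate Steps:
l(d, c) = -2*d
o(g, M) = (-3 + g)*(4 + M) (o(g, M) = (g - 3)*(M - 2*(-2)) = (-3 + g)*(M + 4) = (-3 + g)*(4 + M))
E(B) = 88/3 (E(B) = (-144 + 232)/3 = (⅓)*88 = 88/3)
√(342673 + E(o(-13, H(-1)))) = √(342673 + 88/3) = √(1028107/3) = √3084321/3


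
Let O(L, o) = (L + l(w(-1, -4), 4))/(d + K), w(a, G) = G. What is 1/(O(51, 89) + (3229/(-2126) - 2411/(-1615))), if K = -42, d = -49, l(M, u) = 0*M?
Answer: -312447590/183211449 ≈ -1.7054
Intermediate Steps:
l(M, u) = 0
O(L, o) = -L/91 (O(L, o) = (L + 0)/(-49 - 42) = L/(-91) = L*(-1/91) = -L/91)
1/(O(51, 89) + (3229/(-2126) - 2411/(-1615))) = 1/(-1/91*51 + (3229/(-2126) - 2411/(-1615))) = 1/(-51/91 + (3229*(-1/2126) - 2411*(-1/1615))) = 1/(-51/91 + (-3229/2126 + 2411/1615)) = 1/(-51/91 - 89049/3433490) = 1/(-183211449/312447590) = -312447590/183211449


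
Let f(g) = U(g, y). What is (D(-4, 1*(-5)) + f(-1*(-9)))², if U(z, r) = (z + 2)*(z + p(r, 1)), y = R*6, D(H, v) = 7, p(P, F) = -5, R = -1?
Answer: 2601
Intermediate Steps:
y = -6 (y = -1*6 = -6)
U(z, r) = (-5 + z)*(2 + z) (U(z, r) = (z + 2)*(z - 5) = (2 + z)*(-5 + z) = (-5 + z)*(2 + z))
f(g) = -10 + g² - 3*g
(D(-4, 1*(-5)) + f(-1*(-9)))² = (7 + (-10 + (-1*(-9))² - (-3)*(-9)))² = (7 + (-10 + 9² - 3*9))² = (7 + (-10 + 81 - 27))² = (7 + 44)² = 51² = 2601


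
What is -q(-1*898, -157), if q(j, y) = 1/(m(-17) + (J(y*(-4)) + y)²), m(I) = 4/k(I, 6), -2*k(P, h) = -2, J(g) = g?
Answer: -1/221845 ≈ -4.5077e-6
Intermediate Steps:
k(P, h) = 1 (k(P, h) = -½*(-2) = 1)
m(I) = 4 (m(I) = 4/1 = 4*1 = 4)
q(j, y) = 1/(4 + 9*y²) (q(j, y) = 1/(4 + (y*(-4) + y)²) = 1/(4 + (-4*y + y)²) = 1/(4 + (-3*y)²) = 1/(4 + 9*y²))
-q(-1*898, -157) = -1/(4 + 9*(-157)²) = -1/(4 + 9*24649) = -1/(4 + 221841) = -1/221845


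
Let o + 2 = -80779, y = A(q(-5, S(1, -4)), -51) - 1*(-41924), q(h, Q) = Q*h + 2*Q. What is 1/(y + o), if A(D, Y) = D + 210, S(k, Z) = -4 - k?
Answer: -1/38632 ≈ -2.5885e-5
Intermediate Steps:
q(h, Q) = 2*Q + Q*h
A(D, Y) = 210 + D
y = 42149 (y = (210 + (-4 - 1*1)*(2 - 5)) - 1*(-41924) = (210 + (-4 - 1)*(-3)) + 41924 = (210 - 5*(-3)) + 41924 = (210 + 15) + 41924 = 225 + 41924 = 42149)
o = -80781 (o = -2 - 80779 = -80781)
1/(y + o) = 1/(42149 - 80781) = 1/(-38632) = -1/38632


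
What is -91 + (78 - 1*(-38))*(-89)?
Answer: -10415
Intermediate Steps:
-91 + (78 - 1*(-38))*(-89) = -91 + (78 + 38)*(-89) = -91 + 116*(-89) = -91 - 10324 = -10415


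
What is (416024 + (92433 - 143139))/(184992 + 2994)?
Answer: 182659/93993 ≈ 1.9433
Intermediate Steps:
(416024 + (92433 - 143139))/(184992 + 2994) = (416024 - 50706)/187986 = 365318*(1/187986) = 182659/93993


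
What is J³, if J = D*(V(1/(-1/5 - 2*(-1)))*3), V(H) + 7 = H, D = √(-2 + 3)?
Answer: -195112/27 ≈ -7226.4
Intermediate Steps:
D = 1 (D = √1 = 1)
V(H) = -7 + H
J = -58/3 (J = 1*((-7 + 1/(-1/5 - 2*(-1)))*3) = 1*((-7 + 1/(-1*⅕ + 2))*3) = 1*((-7 + 1/(-⅕ + 2))*3) = 1*((-7 + 1/(9/5))*3) = 1*((-7 + 5/9)*3) = 1*(-58/9*3) = 1*(-58/3) = -58/3 ≈ -19.333)
J³ = (-58/3)³ = -195112/27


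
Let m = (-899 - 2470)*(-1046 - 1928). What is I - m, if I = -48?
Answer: -10019454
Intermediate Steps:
m = 10019406 (m = -3369*(-2974) = 10019406)
I - m = -48 - 1*10019406 = -48 - 10019406 = -10019454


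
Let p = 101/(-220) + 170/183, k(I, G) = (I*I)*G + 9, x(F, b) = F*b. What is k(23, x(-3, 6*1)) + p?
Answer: -382974463/40260 ≈ -9512.5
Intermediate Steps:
k(I, G) = 9 + G*I**2 (k(I, G) = I**2*G + 9 = G*I**2 + 9 = 9 + G*I**2)
p = 18917/40260 (p = 101*(-1/220) + 170*(1/183) = -101/220 + 170/183 = 18917/40260 ≈ 0.46987)
k(23, x(-3, 6*1)) + p = (9 - 18*23**2) + 18917/40260 = (9 - 3*6*529) + 18917/40260 = (9 - 18*529) + 18917/40260 = (9 - 9522) + 18917/40260 = -9513 + 18917/40260 = -382974463/40260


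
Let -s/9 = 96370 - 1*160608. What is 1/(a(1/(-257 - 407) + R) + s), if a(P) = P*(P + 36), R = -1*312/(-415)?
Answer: 11022400/6372816310201 ≈ 1.7296e-6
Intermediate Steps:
R = 312/415 (R = -312*(-1/415) = 312/415 ≈ 0.75181)
s = 578142 (s = -9*(96370 - 1*160608) = -9*(96370 - 160608) = -9*(-64238) = 578142)
a(P) = P*(36 + P)
1/(a(1/(-257 - 407) + R) + s) = 1/((1/(-257 - 407) + 312/415)*(36 + (1/(-257 - 407) + 312/415)) + 578142) = 1/((1/(-664) + 312/415)*(36 + (1/(-664) + 312/415)) + 578142) = 1/((-1/664 + 312/415)*(36 + (-1/664 + 312/415)) + 578142) = 1/(2491*(36 + 2491/3320)/3320 + 578142) = 1/((2491/3320)*(122011/3320) + 578142) = 1/(303929401/11022400 + 578142) = 1/(6372816310201/11022400) = 11022400/6372816310201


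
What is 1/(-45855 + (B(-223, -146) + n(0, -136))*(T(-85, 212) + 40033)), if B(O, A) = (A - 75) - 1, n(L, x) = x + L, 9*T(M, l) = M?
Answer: -9/129368591 ≈ -6.9569e-8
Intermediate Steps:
T(M, l) = M/9
n(L, x) = L + x
B(O, A) = -76 + A (B(O, A) = (-75 + A) - 1 = -76 + A)
1/(-45855 + (B(-223, -146) + n(0, -136))*(T(-85, 212) + 40033)) = 1/(-45855 + ((-76 - 146) + (0 - 136))*((1/9)*(-85) + 40033)) = 1/(-45855 + (-222 - 136)*(-85/9 + 40033)) = 1/(-45855 - 358*360212/9) = 1/(-45855 - 128955896/9) = 1/(-129368591/9) = -9/129368591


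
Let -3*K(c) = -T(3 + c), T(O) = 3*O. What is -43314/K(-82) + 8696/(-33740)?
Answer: 365181844/666365 ≈ 548.02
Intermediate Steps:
K(c) = 3 + c (K(c) = -(-1)*3*(3 + c)/3 = -(-1)*(9 + 3*c)/3 = -(-9 - 3*c)/3 = 3 + c)
-43314/K(-82) + 8696/(-33740) = -43314/(3 - 82) + 8696/(-33740) = -43314/(-79) + 8696*(-1/33740) = -43314*(-1/79) - 2174/8435 = 43314/79 - 2174/8435 = 365181844/666365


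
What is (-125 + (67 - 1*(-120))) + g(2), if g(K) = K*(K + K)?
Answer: 70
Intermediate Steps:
g(K) = 2*K**2 (g(K) = K*(2*K) = 2*K**2)
(-125 + (67 - 1*(-120))) + g(2) = (-125 + (67 - 1*(-120))) + 2*2**2 = (-125 + (67 + 120)) + 2*4 = (-125 + 187) + 8 = 62 + 8 = 70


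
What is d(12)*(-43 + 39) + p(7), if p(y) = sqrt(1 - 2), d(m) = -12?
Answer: 48 + I ≈ 48.0 + 1.0*I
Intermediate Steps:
p(y) = I (p(y) = sqrt(-1) = I)
d(12)*(-43 + 39) + p(7) = -12*(-43 + 39) + I = -12*(-4) + I = 48 + I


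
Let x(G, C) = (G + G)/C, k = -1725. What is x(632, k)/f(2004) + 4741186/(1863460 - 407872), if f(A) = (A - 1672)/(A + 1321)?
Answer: -5670446707/1389358746 ≈ -4.0813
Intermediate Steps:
x(G, C) = 2*G/C (x(G, C) = (2*G)/C = 2*G/C)
f(A) = (-1672 + A)/(1321 + A)
x(632, k)/f(2004) + 4741186/(1863460 - 407872) = (2*632/(-1725))/(((-1672 + 2004)/(1321 + 2004))) + 4741186/(1863460 - 407872) = (2*632*(-1/1725))/((332/3325)) + 4741186/1455588 = -1264/(1725*((1/3325)*332)) + 4741186*(1/1455588) = -1264/(1725*332/3325) + 2370593/727794 = -1264/1725*3325/332 + 2370593/727794 = -42028/5727 + 2370593/727794 = -5670446707/1389358746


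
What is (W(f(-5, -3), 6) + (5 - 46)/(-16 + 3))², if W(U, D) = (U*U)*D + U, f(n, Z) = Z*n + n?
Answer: 63536841/169 ≈ 3.7596e+5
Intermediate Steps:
f(n, Z) = n + Z*n
W(U, D) = U + D*U² (W(U, D) = U²*D + U = D*U² + U = U + D*U²)
(W(f(-5, -3), 6) + (5 - 46)/(-16 + 3))² = ((-5*(1 - 3))*(1 + 6*(-5*(1 - 3))) + (5 - 46)/(-16 + 3))² = ((-5*(-2))*(1 + 6*(-5*(-2))) - 41/(-13))² = (10*(1 + 6*10) - 41*(-1/13))² = (10*(1 + 60) + 41/13)² = (10*61 + 41/13)² = (610 + 41/13)² = (7971/13)² = 63536841/169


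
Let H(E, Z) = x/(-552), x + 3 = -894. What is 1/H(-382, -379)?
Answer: 8/13 ≈ 0.61539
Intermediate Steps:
x = -897 (x = -3 - 894 = -897)
H(E, Z) = 13/8 (H(E, Z) = -897/(-552) = -897*(-1/552) = 13/8)
1/H(-382, -379) = 1/(13/8) = 8/13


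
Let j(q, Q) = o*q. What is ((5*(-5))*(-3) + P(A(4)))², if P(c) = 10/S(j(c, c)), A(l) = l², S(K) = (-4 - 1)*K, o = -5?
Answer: 9006001/1600 ≈ 5628.8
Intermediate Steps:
j(q, Q) = -5*q
S(K) = -5*K
P(c) = 2/(5*c) (P(c) = 10/((-(-25)*c)) = 10/((25*c)) = 10*(1/(25*c)) = 2/(5*c))
((5*(-5))*(-3) + P(A(4)))² = ((5*(-5))*(-3) + 2/(5*(4²)))² = (-25*(-3) + (⅖)/16)² = (75 + (⅖)*(1/16))² = (75 + 1/40)² = (3001/40)² = 9006001/1600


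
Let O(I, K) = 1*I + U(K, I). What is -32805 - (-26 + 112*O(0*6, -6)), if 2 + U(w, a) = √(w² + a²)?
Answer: -33227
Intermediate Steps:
U(w, a) = -2 + √(a² + w²) (U(w, a) = -2 + √(w² + a²) = -2 + √(a² + w²))
O(I, K) = -2 + I + √(I² + K²) (O(I, K) = 1*I + (-2 + √(I² + K²)) = I + (-2 + √(I² + K²)) = -2 + I + √(I² + K²))
-32805 - (-26 + 112*O(0*6, -6)) = -32805 - (-26 + 112*(-2 + 0*6 + √((0*6)² + (-6)²))) = -32805 - (-26 + 112*(-2 + 0 + √(0² + 36))) = -32805 - (-26 + 112*(-2 + 0 + √(0 + 36))) = -32805 - (-26 + 112*(-2 + 0 + √36)) = -32805 - (-26 + 112*(-2 + 0 + 6)) = -32805 - (-26 + 112*4) = -32805 - (-26 + 448) = -32805 - 1*422 = -32805 - 422 = -33227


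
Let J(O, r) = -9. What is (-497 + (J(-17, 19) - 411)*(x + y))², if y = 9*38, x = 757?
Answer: 213515153929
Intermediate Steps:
y = 342
(-497 + (J(-17, 19) - 411)*(x + y))² = (-497 + (-9 - 411)*(757 + 342))² = (-497 - 420*1099)² = (-497 - 461580)² = (-462077)² = 213515153929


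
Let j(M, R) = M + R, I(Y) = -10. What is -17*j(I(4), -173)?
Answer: 3111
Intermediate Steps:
-17*j(I(4), -173) = -17*(-10 - 173) = -17*(-183) = 3111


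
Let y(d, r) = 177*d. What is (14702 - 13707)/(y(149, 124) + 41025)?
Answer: 995/67398 ≈ 0.014763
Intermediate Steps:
(14702 - 13707)/(y(149, 124) + 41025) = (14702 - 13707)/(177*149 + 41025) = 995/(26373 + 41025) = 995/67398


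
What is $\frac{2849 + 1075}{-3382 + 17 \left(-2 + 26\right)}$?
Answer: $- \frac{1962}{1487} \approx -1.3194$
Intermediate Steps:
$\frac{2849 + 1075}{-3382 + 17 \left(-2 + 26\right)} = \frac{3924}{-3382 + 17 \cdot 24} = \frac{3924}{-3382 + 408} = \frac{3924}{-2974} = 3924 \left(- \frac{1}{2974}\right) = - \frac{1962}{1487}$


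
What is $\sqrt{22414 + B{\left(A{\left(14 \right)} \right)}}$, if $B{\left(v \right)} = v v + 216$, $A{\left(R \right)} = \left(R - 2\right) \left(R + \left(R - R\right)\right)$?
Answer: $\sqrt{50854} \approx 225.51$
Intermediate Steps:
$A{\left(R \right)} = R \left(-2 + R\right)$ ($A{\left(R \right)} = \left(-2 + R\right) \left(R + 0\right) = \left(-2 + R\right) R = R \left(-2 + R\right)$)
$B{\left(v \right)} = 216 + v^{2}$ ($B{\left(v \right)} = v^{2} + 216 = 216 + v^{2}$)
$\sqrt{22414 + B{\left(A{\left(14 \right)} \right)}} = \sqrt{22414 + \left(216 + \left(14 \left(-2 + 14\right)\right)^{2}\right)} = \sqrt{22414 + \left(216 + \left(14 \cdot 12\right)^{2}\right)} = \sqrt{22414 + \left(216 + 168^{2}\right)} = \sqrt{22414 + \left(216 + 28224\right)} = \sqrt{22414 + 28440} = \sqrt{50854}$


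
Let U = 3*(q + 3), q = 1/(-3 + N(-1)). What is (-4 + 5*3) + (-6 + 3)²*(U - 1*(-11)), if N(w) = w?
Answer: 737/4 ≈ 184.25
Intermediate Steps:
q = -¼ (q = 1/(-3 - 1) = 1/(-4) = -¼ ≈ -0.25000)
U = 33/4 (U = 3*(-¼ + 3) = 3*(11/4) = 33/4 ≈ 8.2500)
(-4 + 5*3) + (-6 + 3)²*(U - 1*(-11)) = (-4 + 5*3) + (-6 + 3)²*(33/4 - 1*(-11)) = (-4 + 15) + (-3)²*(33/4 + 11) = 11 + 9*(77/4) = 11 + 693/4 = 737/4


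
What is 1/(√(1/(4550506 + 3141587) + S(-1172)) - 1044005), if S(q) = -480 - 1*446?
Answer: -8030583552465/8383969388814100442 - 3*I*√6087760100403209/8383969388814100442 ≈ -9.5785e-7 - 2.7919e-11*I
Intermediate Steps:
S(q) = -926 (S(q) = -480 - 446 = -926)
1/(√(1/(4550506 + 3141587) + S(-1172)) - 1044005) = 1/(√(1/(4550506 + 3141587) - 926) - 1044005) = 1/(√(1/7692093 - 926) - 1044005) = 1/(√(-7122878117/7692093) - 1044005) = 1/(I*√6087760100403209/2564031 - 1044005) = 1/(-1044005 + I*√6087760100403209/2564031)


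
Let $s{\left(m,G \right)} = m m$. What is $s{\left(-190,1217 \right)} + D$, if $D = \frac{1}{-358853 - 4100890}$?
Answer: $\frac{160996722299}{4459743} \approx 36100.0$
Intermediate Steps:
$s{\left(m,G \right)} = m^{2}$
$D = - \frac{1}{4459743}$ ($D = \frac{1}{-4459743} = - \frac{1}{4459743} \approx -2.2423 \cdot 10^{-7}$)
$s{\left(-190,1217 \right)} + D = \left(-190\right)^{2} - \frac{1}{4459743} = 36100 - \frac{1}{4459743} = \frac{160996722299}{4459743}$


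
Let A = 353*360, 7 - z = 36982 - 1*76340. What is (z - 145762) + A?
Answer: 20683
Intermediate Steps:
z = 39365 (z = 7 - (36982 - 1*76340) = 7 - (36982 - 76340) = 7 - 1*(-39358) = 7 + 39358 = 39365)
A = 127080
(z - 145762) + A = (39365 - 145762) + 127080 = -106397 + 127080 = 20683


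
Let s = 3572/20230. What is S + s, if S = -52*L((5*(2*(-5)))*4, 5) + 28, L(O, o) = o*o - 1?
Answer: -12338514/10115 ≈ -1219.8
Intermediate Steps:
L(O, o) = -1 + o² (L(O, o) = o² - 1 = -1 + o²)
s = 1786/10115 (s = 3572*(1/20230) = 1786/10115 ≈ 0.17657)
S = -1220 (S = -52*(-1 + 5²) + 28 = -52*(-1 + 25) + 28 = -52*24 + 28 = -1248 + 28 = -1220)
S + s = -1220 + 1786/10115 = -12338514/10115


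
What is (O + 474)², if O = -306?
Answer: 28224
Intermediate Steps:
(O + 474)² = (-306 + 474)² = 168² = 28224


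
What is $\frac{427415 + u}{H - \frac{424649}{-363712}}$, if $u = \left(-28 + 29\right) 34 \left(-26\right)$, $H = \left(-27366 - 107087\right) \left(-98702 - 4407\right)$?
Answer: $\frac{51711481024}{1680751266370691} \approx 3.0767 \cdot 10^{-5}$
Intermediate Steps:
$H = 13863314377$ ($H = \left(-134453\right) \left(-103109\right) = 13863314377$)
$u = -884$ ($u = 1 \cdot 34 \left(-26\right) = 34 \left(-26\right) = -884$)
$\frac{427415 + u}{H - \frac{424649}{-363712}} = \frac{427415 - 884}{13863314377 - \frac{424649}{-363712}} = \frac{426531}{13863314377 - - \frac{424649}{363712}} = \frac{426531}{13863314377 + \frac{424649}{363712}} = \frac{426531}{\frac{5042253799112073}{363712}} = 426531 \cdot \frac{363712}{5042253799112073} = \frac{51711481024}{1680751266370691}$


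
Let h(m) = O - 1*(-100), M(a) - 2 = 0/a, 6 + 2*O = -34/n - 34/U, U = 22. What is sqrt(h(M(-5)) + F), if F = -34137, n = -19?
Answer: 7*I*sqrt(121379258)/418 ≈ 184.5*I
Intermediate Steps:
O = -1203/418 (O = -3 + (-34/(-19) - 34/22)/2 = -3 + (-34*(-1/19) - 34*1/22)/2 = -3 + (34/19 - 17/11)/2 = -3 + (1/2)*(51/209) = -3 + 51/418 = -1203/418 ≈ -2.8780)
M(a) = 2 (M(a) = 2 + 0/a = 2 + 0 = 2)
h(m) = 40597/418 (h(m) = -1203/418 - 1*(-100) = -1203/418 + 100 = 40597/418)
sqrt(h(M(-5)) + F) = sqrt(40597/418 - 34137) = sqrt(-14228669/418) = 7*I*sqrt(121379258)/418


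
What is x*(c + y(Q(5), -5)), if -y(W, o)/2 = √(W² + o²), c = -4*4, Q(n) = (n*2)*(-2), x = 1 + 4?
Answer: -80 - 50*√17 ≈ -286.16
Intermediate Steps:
x = 5
Q(n) = -4*n (Q(n) = (2*n)*(-2) = -4*n)
c = -16
y(W, o) = -2*√(W² + o²)
x*(c + y(Q(5), -5)) = 5*(-16 - 2*√((-4*5)² + (-5)²)) = 5*(-16 - 2*√((-20)² + 25)) = 5*(-16 - 2*√(400 + 25)) = 5*(-16 - 10*√17) = -80 - 50*√17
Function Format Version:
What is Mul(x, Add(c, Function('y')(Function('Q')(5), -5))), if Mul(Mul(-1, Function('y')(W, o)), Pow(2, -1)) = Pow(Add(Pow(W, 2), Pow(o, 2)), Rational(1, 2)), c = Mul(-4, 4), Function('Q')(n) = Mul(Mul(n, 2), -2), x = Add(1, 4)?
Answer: Add(-80, Mul(-50, Pow(17, Rational(1, 2)))) ≈ -286.16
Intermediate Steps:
x = 5
Function('Q')(n) = Mul(-4, n) (Function('Q')(n) = Mul(Mul(2, n), -2) = Mul(-4, n))
c = -16
Function('y')(W, o) = Mul(-2, Pow(Add(Pow(W, 2), Pow(o, 2)), Rational(1, 2)))
Mul(x, Add(c, Function('y')(Function('Q')(5), -5))) = Mul(5, Add(-16, Mul(-2, Pow(Add(Pow(Mul(-4, 5), 2), Pow(-5, 2)), Rational(1, 2))))) = Mul(5, Add(-16, Mul(-2, Pow(Add(Pow(-20, 2), 25), Rational(1, 2))))) = Mul(5, Add(-16, Mul(-2, Pow(Add(400, 25), Rational(1, 2))))) = Mul(5, Add(-16, Mul(-2, Pow(425, Rational(1, 2))))) = Mul(5, Add(-16, Mul(-2, Mul(5, Pow(17, Rational(1, 2)))))) = Mul(5, Add(-16, Mul(-10, Pow(17, Rational(1, 2))))) = Add(-80, Mul(-50, Pow(17, Rational(1, 2))))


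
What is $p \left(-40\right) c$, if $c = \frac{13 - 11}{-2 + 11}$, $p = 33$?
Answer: $- \frac{880}{3} \approx -293.33$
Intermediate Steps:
$c = \frac{2}{9} \approx 0.22222$
$p \left(-40\right) c = 33 \left(-40\right) \frac{2}{9} = \left(-1320\right) \frac{2}{9} = - \frac{880}{3}$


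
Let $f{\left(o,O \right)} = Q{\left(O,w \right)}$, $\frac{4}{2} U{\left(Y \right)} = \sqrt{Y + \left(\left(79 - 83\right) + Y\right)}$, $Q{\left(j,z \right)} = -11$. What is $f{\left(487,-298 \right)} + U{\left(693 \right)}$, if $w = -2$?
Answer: $-11 + \frac{\sqrt{1382}}{2} \approx 7.5876$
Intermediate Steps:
$U{\left(Y \right)} = \frac{\sqrt{-4 + 2 Y}}{2}$ ($U{\left(Y \right)} = \frac{\sqrt{Y + \left(\left(79 - 83\right) + Y\right)}}{2} = \frac{\sqrt{Y + \left(-4 + Y\right)}}{2} = \frac{\sqrt{-4 + 2 Y}}{2}$)
$f{\left(o,O \right)} = -11$
$f{\left(487,-298 \right)} + U{\left(693 \right)} = -11 + \frac{\sqrt{-4 + 2 \cdot 693}}{2} = -11 + \frac{\sqrt{-4 + 1386}}{2} = -11 + \frac{\sqrt{1382}}{2}$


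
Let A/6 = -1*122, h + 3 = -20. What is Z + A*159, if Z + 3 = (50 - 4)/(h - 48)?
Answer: -8263807/71 ≈ -1.1639e+5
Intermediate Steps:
h = -23 (h = -3 - 20 = -23)
Z = -259/71 (Z = -3 + (50 - 4)/(-23 - 48) = -3 + 46/(-71) = -3 + 46*(-1/71) = -3 - 46/71 = -259/71 ≈ -3.6479)
A = -732 (A = 6*(-1*122) = 6*(-122) = -732)
Z + A*159 = -259/71 - 732*159 = -259/71 - 116388 = -8263807/71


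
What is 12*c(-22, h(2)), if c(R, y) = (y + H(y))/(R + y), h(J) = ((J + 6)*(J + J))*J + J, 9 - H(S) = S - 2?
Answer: 3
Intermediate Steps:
H(S) = 11 - S (H(S) = 9 - (S - 2) = 9 - (-2 + S) = 9 + (2 - S) = 11 - S)
h(J) = J + 2*J**2*(6 + J) (h(J) = ((6 + J)*(2*J))*J + J = (2*J*(6 + J))*J + J = 2*J**2*(6 + J) + J = J + 2*J**2*(6 + J))
c(R, y) = 11/(R + y) (c(R, y) = (y + (11 - y))/(R + y) = 11/(R + y))
12*c(-22, h(2)) = 12*(11/(-22 + 2*(1 + 2*2**2 + 12*2))) = 12*(11/(-22 + 2*(1 + 2*4 + 24))) = 12*(11/(-22 + 2*(1 + 8 + 24))) = 12*(11/(-22 + 2*33)) = 12*(11/(-22 + 66)) = 12*(11/44) = 12*(11*(1/44)) = 12*(1/4) = 3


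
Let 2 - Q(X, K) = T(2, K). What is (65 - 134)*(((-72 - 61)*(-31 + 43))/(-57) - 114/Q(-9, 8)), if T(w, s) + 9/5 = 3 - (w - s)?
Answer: -44781/13 ≈ -3444.7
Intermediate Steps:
T(w, s) = 6/5 + s - w (T(w, s) = -9/5 + (3 - (w - s)) = -9/5 + (3 + (s - w)) = -9/5 + (3 + s - w) = 6/5 + s - w)
Q(X, K) = 14/5 - K (Q(X, K) = 2 - (6/5 + K - 1*2) = 2 - (6/5 + K - 2) = 2 - (-4/5 + K) = 2 + (4/5 - K) = 14/5 - K)
(65 - 134)*(((-72 - 61)*(-31 + 43))/(-57) - 114/Q(-9, 8)) = (65 - 134)*(((-72 - 61)*(-31 + 43))/(-57) - 114/(14/5 - 1*8)) = -69*(-133*12*(-1/57) - 114/(14/5 - 8)) = -69*(-1596*(-1/57) - 114/(-26/5)) = -69*(28 - 114*(-5/26)) = -69*(28 + 285/13) = -69*649/13 = -44781/13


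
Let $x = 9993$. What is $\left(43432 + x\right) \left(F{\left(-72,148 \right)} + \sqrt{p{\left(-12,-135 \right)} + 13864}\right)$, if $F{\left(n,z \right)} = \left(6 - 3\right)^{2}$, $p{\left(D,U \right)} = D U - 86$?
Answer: $480825 + 53425 \sqrt{15398} \approx 7.1103 \cdot 10^{6}$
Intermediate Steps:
$p{\left(D,U \right)} = -86 + D U$
$F{\left(n,z \right)} = 9$ ($F{\left(n,z \right)} = 3^{2} = 9$)
$\left(43432 + x\right) \left(F{\left(-72,148 \right)} + \sqrt{p{\left(-12,-135 \right)} + 13864}\right) = \left(43432 + 9993\right) \left(9 + \sqrt{\left(-86 - -1620\right) + 13864}\right) = 53425 \left(9 + \sqrt{\left(-86 + 1620\right) + 13864}\right) = 53425 \left(9 + \sqrt{1534 + 13864}\right) = 53425 \left(9 + \sqrt{15398}\right) = 480825 + 53425 \sqrt{15398}$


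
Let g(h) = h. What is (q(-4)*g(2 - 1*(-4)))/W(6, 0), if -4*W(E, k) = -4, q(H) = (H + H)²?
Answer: 384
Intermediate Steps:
q(H) = 4*H² (q(H) = (2*H)² = 4*H²)
W(E, k) = 1 (W(E, k) = -¼*(-4) = 1)
(q(-4)*g(2 - 1*(-4)))/W(6, 0) = ((4*(-4)²)*(2 - 1*(-4)))/1 = ((4*16)*(2 + 4))*1 = (64*6)*1 = 384*1 = 384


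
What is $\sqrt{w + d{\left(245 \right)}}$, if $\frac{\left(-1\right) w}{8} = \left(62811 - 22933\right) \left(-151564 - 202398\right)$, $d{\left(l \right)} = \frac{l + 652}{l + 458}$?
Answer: $\frac{\sqrt{55807253082077983}}{703} \approx 3.3604 \cdot 10^{5}$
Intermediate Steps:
$d{\left(l \right)} = \frac{652 + l}{458 + l}$
$w = 112922373088$ ($w = - 8 \left(62811 - 22933\right) \left(-151564 - 202398\right) = - 8 \cdot 39878 \left(-353962\right) = \left(-8\right) \left(-14115296636\right) = 112922373088$)
$\sqrt{w + d{\left(245 \right)}} = \sqrt{112922373088 + \frac{652 + 245}{458 + 245}} = \sqrt{112922373088 + \frac{1}{703} \cdot 897} = \sqrt{112922373088 + \frac{897}{703}} = \sqrt{\frac{79384428281761}{703}} = \frac{\sqrt{55807253082077983}}{703}$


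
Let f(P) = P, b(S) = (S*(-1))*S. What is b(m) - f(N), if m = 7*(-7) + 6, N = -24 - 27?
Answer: -1798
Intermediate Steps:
N = -51
m = -43 (m = -49 + 6 = -43)
b(S) = -S² (b(S) = (-S)*S = -S²)
b(m) - f(N) = -1*(-43)² - 1*(-51) = -1*1849 + 51 = -1849 + 51 = -1798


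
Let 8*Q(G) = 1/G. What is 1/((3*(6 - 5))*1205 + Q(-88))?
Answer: 704/2544959 ≈ 0.00027663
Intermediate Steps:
Q(G) = 1/(8*G)
1/((3*(6 - 5))*1205 + Q(-88)) = 1/((3*(6 - 5))*1205 + (1/8)/(-88)) = 1/((3*1)*1205 + (1/8)*(-1/88)) = 1/(3*1205 - 1/704) = 1/(3615 - 1/704) = 1/(2544959/704) = 704/2544959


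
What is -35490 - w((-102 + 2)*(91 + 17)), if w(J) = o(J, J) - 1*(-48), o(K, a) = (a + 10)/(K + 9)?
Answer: -383501348/10791 ≈ -35539.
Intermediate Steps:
o(K, a) = (10 + a)/(9 + K)
w(J) = 48 + (10 + J)/(9 + J) (w(J) = (10 + J)/(9 + J) - 1*(-48) = (10 + J)/(9 + J) + 48 = 48 + (10 + J)/(9 + J))
-35490 - w((-102 + 2)*(91 + 17)) = -35490 - (442 + 49*((-102 + 2)*(91 + 17)))/(9 + (-102 + 2)*(91 + 17)) = -35490 - (442 + 49*(-100*108))/(9 - 100*108) = -35490 - (442 + 49*(-10800))/(9 - 10800) = -35490 - (442 - 529200)/(-10791) = -35490 - (-1)*(-528758)/10791 = -35490 - 1*528758/10791 = -35490 - 528758/10791 = -383501348/10791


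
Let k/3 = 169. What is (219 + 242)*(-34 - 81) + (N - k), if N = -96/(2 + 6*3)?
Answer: -267634/5 ≈ -53527.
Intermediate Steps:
k = 507 (k = 3*169 = 507)
N = -24/5 (N = -96/(2 + 18) = -96/20 = -96*1/20 = -24/5 ≈ -4.8000)
(219 + 242)*(-34 - 81) + (N - k) = (219 + 242)*(-34 - 81) + (-24/5 - 1*507) = 461*(-115) + (-24/5 - 507) = -53015 - 2559/5 = -267634/5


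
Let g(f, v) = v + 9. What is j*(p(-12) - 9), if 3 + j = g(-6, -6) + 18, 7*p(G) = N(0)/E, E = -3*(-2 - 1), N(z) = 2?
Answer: -1130/7 ≈ -161.43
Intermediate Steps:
g(f, v) = 9 + v
E = 9 (E = -3*(-3) = 9)
p(G) = 2/63 (p(G) = (2/9)/7 = (2*(⅑))/7 = (⅐)*(2/9) = 2/63)
j = 18 (j = -3 + ((9 - 6) + 18) = -3 + (3 + 18) = -3 + 21 = 18)
j*(p(-12) - 9) = 18*(2/63 - 9) = 18*(-565/63) = -1130/7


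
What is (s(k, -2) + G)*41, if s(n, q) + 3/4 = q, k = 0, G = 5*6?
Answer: 4469/4 ≈ 1117.3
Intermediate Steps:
G = 30
s(n, q) = -¾ + q
(s(k, -2) + G)*41 = ((-¾ - 2) + 30)*41 = (-11/4 + 30)*41 = (109/4)*41 = 4469/4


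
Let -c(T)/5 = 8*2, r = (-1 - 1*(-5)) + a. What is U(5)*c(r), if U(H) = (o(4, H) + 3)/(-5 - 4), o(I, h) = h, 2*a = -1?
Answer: 640/9 ≈ 71.111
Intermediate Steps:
a = -1/2 (a = (1/2)*(-1) = -1/2 ≈ -0.50000)
U(H) = -1/3 - H/9 (U(H) = (H + 3)/(-5 - 4) = (3 + H)/(-9) = (3 + H)*(-1/9) = -1/3 - H/9)
r = 7/2 (r = (-1 - 1*(-5)) - 1/2 = (-1 + 5) - 1/2 = 4 - 1/2 = 7/2 ≈ 3.5000)
c(T) = -80 (c(T) = -40*2 = -5*16 = -80)
U(5)*c(r) = (-1/3 - 1/9*5)*(-80) = (-1/3 - 5/9)*(-80) = -8/9*(-80) = 640/9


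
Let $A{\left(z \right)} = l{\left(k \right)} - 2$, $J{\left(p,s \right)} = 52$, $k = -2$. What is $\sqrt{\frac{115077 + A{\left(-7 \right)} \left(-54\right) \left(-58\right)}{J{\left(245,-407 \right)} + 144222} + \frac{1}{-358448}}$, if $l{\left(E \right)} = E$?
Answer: $\frac{\sqrt{29702304567265151029}}{6464340844} \approx 0.84308$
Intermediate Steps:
$A{\left(z \right)} = -4$ ($A{\left(z \right)} = -2 - 2 = -4$)
$\sqrt{\frac{115077 + A{\left(-7 \right)} \left(-54\right) \left(-58\right)}{J{\left(245,-407 \right)} + 144222} + \frac{1}{-358448}} = \sqrt{\frac{115077 + \left(-4\right) \left(-54\right) \left(-58\right)}{52 + 144222} + \frac{1}{-358448}} = \sqrt{\frac{115077 + 216 \left(-58\right)}{144274} - \frac{1}{358448}} = \sqrt{\left(115077 - 12528\right) \frac{1}{144274} - \frac{1}{358448}} = \sqrt{102549 \cdot \frac{1}{144274} - \frac{1}{358448}} = \sqrt{\frac{102549}{144274} - \frac{1}{358448}} = \sqrt{\frac{18379169839}{25857363376}} = \frac{\sqrt{29702304567265151029}}{6464340844}$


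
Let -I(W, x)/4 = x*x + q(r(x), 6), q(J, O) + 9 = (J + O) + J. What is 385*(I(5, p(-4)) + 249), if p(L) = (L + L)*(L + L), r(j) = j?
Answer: -6404475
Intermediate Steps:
p(L) = 4*L**2 (p(L) = (2*L)*(2*L) = 4*L**2)
q(J, O) = -9 + O + 2*J (q(J, O) = -9 + ((J + O) + J) = -9 + (O + 2*J) = -9 + O + 2*J)
I(W, x) = 12 - 8*x - 4*x**2 (I(W, x) = -4*(x*x + (-9 + 6 + 2*x)) = -4*(x**2 + (-3 + 2*x)) = -4*(-3 + x**2 + 2*x) = 12 - 8*x - 4*x**2)
385*(I(5, p(-4)) + 249) = 385*((12 - 32*(-4)**2 - 4*(4*(-4)**2)**2) + 249) = 385*((12 - 32*16 - 4*(4*16)**2) + 249) = 385*((12 - 8*64 - 4*64**2) + 249) = 385*((12 - 512 - 4*4096) + 249) = 385*((12 - 512 - 16384) + 249) = 385*(-16884 + 249) = 385*(-16635) = -6404475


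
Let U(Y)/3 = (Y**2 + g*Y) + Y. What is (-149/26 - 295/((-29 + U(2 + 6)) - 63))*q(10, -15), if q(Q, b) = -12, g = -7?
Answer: -1671/143 ≈ -11.685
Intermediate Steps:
U(Y) = -18*Y + 3*Y**2 (U(Y) = 3*((Y**2 - 7*Y) + Y) = 3*(Y**2 - 6*Y) = -18*Y + 3*Y**2)
(-149/26 - 295/((-29 + U(2 + 6)) - 63))*q(10, -15) = (-149/26 - 295/((-29 + 3*(2 + 6)*(-6 + (2 + 6))) - 63))*(-12) = (-149*1/26 - 295/((-29 + 3*8*(-6 + 8)) - 63))*(-12) = (-149/26 - 295/((-29 + 3*8*2) - 63))*(-12) = (-149/26 - 295/((-29 + 48) - 63))*(-12) = (-149/26 - 295/(19 - 63))*(-12) = (-149/26 - 295/(-44))*(-12) = (-149/26 - 295*(-1/44))*(-12) = (-149/26 + 295/44)*(-12) = (557/572)*(-12) = -1671/143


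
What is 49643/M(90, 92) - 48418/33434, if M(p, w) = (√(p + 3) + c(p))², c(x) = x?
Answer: 1749044961914/357253707711 - 992860*√93/7123561 ≈ 3.5517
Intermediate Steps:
M(p, w) = (p + √(3 + p))² (M(p, w) = (√(p + 3) + p)² = (√(3 + p) + p)² = (p + √(3 + p))²)
49643/M(90, 92) - 48418/33434 = 49643/((90 + √(3 + 90))²) - 48418/33434 = 49643/((90 + √93)²) - 48418*1/33434 = 49643/(90 + √93)² - 24209/16717 = -24209/16717 + 49643/(90 + √93)²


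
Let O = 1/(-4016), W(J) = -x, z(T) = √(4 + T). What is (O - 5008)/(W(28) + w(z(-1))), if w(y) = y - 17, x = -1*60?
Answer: -864821547/7413536 + 20112129*√3/7413536 ≈ -111.96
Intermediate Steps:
x = -60
w(y) = -17 + y
W(J) = 60 (W(J) = -1*(-60) = 60)
O = -1/4016 ≈ -0.00024900
(O - 5008)/(W(28) + w(z(-1))) = (-1/4016 - 5008)/(60 + (-17 + √(4 - 1))) = -20112129/(4016*(60 + (-17 + √3))) = -20112129/(4016*(43 + √3))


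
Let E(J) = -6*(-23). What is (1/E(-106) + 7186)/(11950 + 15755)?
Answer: 991669/3823290 ≈ 0.25938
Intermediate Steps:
E(J) = 138
(1/E(-106) + 7186)/(11950 + 15755) = (1/138 + 7186)/(11950 + 15755) = (1/138 + 7186)/27705 = (991669/138)*(1/27705) = 991669/3823290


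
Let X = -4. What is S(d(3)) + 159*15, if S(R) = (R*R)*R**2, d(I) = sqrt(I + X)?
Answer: 2386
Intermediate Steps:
d(I) = sqrt(-4 + I) (d(I) = sqrt(I - 4) = sqrt(-4 + I))
S(R) = R**4 (S(R) = R**2*R**2 = R**4)
S(d(3)) + 159*15 = (sqrt(-4 + 3))**4 + 159*15 = (sqrt(-1))**4 + 2385 = I**4 + 2385 = 1 + 2385 = 2386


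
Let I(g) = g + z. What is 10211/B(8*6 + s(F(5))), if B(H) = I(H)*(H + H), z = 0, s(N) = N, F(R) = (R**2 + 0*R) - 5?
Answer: 10211/9248 ≈ 1.1041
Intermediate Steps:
F(R) = -5 + R**2 (F(R) = (R**2 + 0) - 5 = R**2 - 5 = -5 + R**2)
I(g) = g (I(g) = g + 0 = g)
B(H) = 2*H**2 (B(H) = H*(H + H) = H*(2*H) = 2*H**2)
10211/B(8*6 + s(F(5))) = 10211/((2*(8*6 + (-5 + 5**2))**2)) = 10211/((2*(48 + (-5 + 25))**2)) = 10211/((2*(48 + 20)**2)) = 10211/((2*68**2)) = 10211/((2*4624)) = 10211/9248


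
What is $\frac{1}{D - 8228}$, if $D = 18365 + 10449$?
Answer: $\frac{1}{20586} \approx 4.8577 \cdot 10^{-5}$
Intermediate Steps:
$D = 28814$
$\frac{1}{D - 8228} = \frac{1}{28814 - 8228} = \frac{1}{20586}$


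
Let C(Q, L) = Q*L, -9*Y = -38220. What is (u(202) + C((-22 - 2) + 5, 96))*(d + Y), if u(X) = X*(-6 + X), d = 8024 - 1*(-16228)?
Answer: 3229012928/3 ≈ 1.0763e+9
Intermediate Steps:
Y = 12740/3 (Y = -1/9*(-38220) = 12740/3 ≈ 4246.7)
d = 24252 (d = 8024 + 16228 = 24252)
C(Q, L) = L*Q
(u(202) + C((-22 - 2) + 5, 96))*(d + Y) = (202*(-6 + 202) + 96*((-22 - 2) + 5))*(24252 + 12740/3) = (202*196 + 96*(-24 + 5))*(85496/3) = (39592 + 96*(-19))*(85496/3) = (39592 - 1824)*(85496/3) = 37768*(85496/3) = 3229012928/3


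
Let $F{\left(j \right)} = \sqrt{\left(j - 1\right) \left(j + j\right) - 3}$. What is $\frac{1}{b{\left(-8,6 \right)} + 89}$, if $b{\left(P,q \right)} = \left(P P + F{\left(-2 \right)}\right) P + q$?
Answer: $- \frac{1}{441} \approx -0.0022676$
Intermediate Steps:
$F{\left(j \right)} = \sqrt{-3 + 2 j \left(-1 + j\right)}$ ($F{\left(j \right)} = \sqrt{\left(-1 + j\right) 2 j - 3} = \sqrt{2 j \left(-1 + j\right) - 3} = \sqrt{-3 + 2 j \left(-1 + j\right)}$)
$b{\left(P,q \right)} = q + P \left(3 + P^{2}\right)$ ($b{\left(P,q \right)} = \left(P P + \sqrt{-3 - -4 + 2 \left(-2\right)^{2}}\right) P + q = \left(P^{2} + \sqrt{-3 + 4 + 2 \cdot 4}\right) P + q = \left(P^{2} + \sqrt{-3 + 4 + 8}\right) P + q = \left(P^{2} + \sqrt{9}\right) P + q = \left(P^{2} + 3\right) P + q = \left(3 + P^{2}\right) P + q = P \left(3 + P^{2}\right) + q = q + P \left(3 + P^{2}\right)$)
$\frac{1}{b{\left(-8,6 \right)} + 89} = \frac{1}{\left(6 + \left(-8\right)^{3} + 3 \left(-8\right)\right) + 89} = \frac{1}{\left(6 - 512 - 24\right) + 89} = \frac{1}{-530 + 89} = \frac{1}{-441} = - \frac{1}{441}$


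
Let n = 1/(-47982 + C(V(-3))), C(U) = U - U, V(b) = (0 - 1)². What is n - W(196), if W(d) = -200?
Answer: 9596399/47982 ≈ 200.00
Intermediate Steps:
V(b) = 1 (V(b) = (-1)² = 1)
C(U) = 0
n = -1/47982 (n = 1/(-47982 + 0) = 1/(-47982) = -1/47982 ≈ -2.0841e-5)
n - W(196) = -1/47982 - 1*(-200) = -1/47982 + 200 = 9596399/47982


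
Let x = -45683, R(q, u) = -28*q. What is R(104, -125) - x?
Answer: 42771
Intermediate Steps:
R(104, -125) - x = -28*104 - 1*(-45683) = -2912 + 45683 = 42771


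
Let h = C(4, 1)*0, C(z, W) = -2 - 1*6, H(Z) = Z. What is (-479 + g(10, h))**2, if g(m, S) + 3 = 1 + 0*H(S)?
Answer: 231361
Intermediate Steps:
C(z, W) = -8 (C(z, W) = -2 - 6 = -8)
h = 0 (h = -8*0 = 0)
g(m, S) = -2 (g(m, S) = -3 + (1 + 0*S) = -3 + (1 + 0) = -3 + 1 = -2)
(-479 + g(10, h))**2 = (-479 - 2)**2 = (-481)**2 = 231361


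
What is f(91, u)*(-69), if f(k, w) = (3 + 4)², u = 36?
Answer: -3381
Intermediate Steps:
f(k, w) = 49 (f(k, w) = 7² = 49)
f(91, u)*(-69) = 49*(-69) = -3381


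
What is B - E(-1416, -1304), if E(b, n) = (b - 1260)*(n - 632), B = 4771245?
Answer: -409491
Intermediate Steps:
E(b, n) = (-1260 + b)*(-632 + n)
B - E(-1416, -1304) = 4771245 - (796320 - 1260*(-1304) - 632*(-1416) - 1416*(-1304)) = 4771245 - (796320 + 1643040 + 894912 + 1846464) = 4771245 - 1*5180736 = 4771245 - 5180736 = -409491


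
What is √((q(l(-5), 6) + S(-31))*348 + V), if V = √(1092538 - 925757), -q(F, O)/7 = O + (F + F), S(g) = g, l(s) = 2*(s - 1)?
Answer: √(33060 + √166781) ≈ 182.94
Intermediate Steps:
l(s) = -2 + 2*s (l(s) = 2*(-1 + s) = -2 + 2*s)
q(F, O) = -14*F - 7*O (q(F, O) = -7*(O + (F + F)) = -7*(O + 2*F) = -14*F - 7*O)
V = √166781 ≈ 408.39
√((q(l(-5), 6) + S(-31))*348 + V) = √(((-14*(-2 + 2*(-5)) - 7*6) - 31)*348 + √166781) = √(((-14*(-2 - 10) - 42) - 31)*348 + √166781) = √(((-14*(-12) - 42) - 31)*348 + √166781) = √(((168 - 42) - 31)*348 + √166781) = √((126 - 31)*348 + √166781) = √(95*348 + √166781) = √(33060 + √166781)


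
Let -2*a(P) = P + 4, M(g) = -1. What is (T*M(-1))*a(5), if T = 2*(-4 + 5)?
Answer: 9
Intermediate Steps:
a(P) = -2 - P/2 (a(P) = -(P + 4)/2 = -(4 + P)/2 = -2 - P/2)
T = 2 (T = 2*1 = 2)
(T*M(-1))*a(5) = (2*(-1))*(-2 - 1/2*5) = -2*(-2 - 5/2) = -2*(-9/2) = 9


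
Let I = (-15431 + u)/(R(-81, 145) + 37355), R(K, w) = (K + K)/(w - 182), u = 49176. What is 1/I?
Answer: 1382297/1248565 ≈ 1.1071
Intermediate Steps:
R(K, w) = 2*K/(-182 + w) (R(K, w) = (2*K)/(-182 + w) = 2*K/(-182 + w))
I = 1248565/1382297 (I = (-15431 + 49176)/(2*(-81)/(-182 + 145) + 37355) = 33745/(2*(-81)/(-37) + 37355) = 33745/(2*(-81)*(-1/37) + 37355) = 33745/(162/37 + 37355) = 33745/(1382297/37) = 33745*(37/1382297) = 1248565/1382297 ≈ 0.90325)
1/I = 1/(1248565/1382297) = 1382297/1248565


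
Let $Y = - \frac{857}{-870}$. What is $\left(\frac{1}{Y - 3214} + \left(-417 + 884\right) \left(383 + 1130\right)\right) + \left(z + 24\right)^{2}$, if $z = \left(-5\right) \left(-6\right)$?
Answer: $\frac{1983245328431}{2795323} \approx 7.0949 \cdot 10^{5}$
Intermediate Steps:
$Y = \frac{857}{870}$ ($Y = \left(-857\right) \left(- \frac{1}{870}\right) = \frac{857}{870} \approx 0.98506$)
$z = 30$
$\left(\frac{1}{Y - 3214} + \left(-417 + 884\right) \left(383 + 1130\right)\right) + \left(z + 24\right)^{2} = \left(\frac{1}{\frac{857}{870} - 3214} + \left(-417 + 884\right) \left(383 + 1130\right)\right) + \left(30 + 24\right)^{2} = \left(\frac{1}{- \frac{2795323}{870}} + 467 \cdot 1513\right) + 54^{2} = \left(- \frac{870}{2795323} + 706571\right) + 2916 = \frac{1975094166563}{2795323} + 2916 = \frac{1983245328431}{2795323}$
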